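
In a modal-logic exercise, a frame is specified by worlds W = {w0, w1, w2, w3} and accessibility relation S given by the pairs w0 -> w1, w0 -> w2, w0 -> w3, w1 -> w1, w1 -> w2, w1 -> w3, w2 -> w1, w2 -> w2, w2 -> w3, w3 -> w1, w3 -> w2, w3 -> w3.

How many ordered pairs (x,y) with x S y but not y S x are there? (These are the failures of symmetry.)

Enumerating: (w0,w1), (w0,w2), (w0,w3).

3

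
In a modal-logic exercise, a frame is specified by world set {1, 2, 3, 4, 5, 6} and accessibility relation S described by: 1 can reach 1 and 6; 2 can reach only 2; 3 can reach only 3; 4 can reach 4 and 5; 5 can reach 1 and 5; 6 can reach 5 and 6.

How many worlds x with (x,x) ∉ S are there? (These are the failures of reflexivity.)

S is reflexive; there are no such worlds.

0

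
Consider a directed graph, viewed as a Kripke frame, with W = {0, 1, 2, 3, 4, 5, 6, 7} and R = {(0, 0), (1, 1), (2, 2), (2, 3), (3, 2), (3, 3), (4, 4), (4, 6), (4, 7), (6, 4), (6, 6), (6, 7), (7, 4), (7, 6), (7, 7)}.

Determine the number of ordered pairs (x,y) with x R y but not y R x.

R is symmetric; there are no such tuples.

0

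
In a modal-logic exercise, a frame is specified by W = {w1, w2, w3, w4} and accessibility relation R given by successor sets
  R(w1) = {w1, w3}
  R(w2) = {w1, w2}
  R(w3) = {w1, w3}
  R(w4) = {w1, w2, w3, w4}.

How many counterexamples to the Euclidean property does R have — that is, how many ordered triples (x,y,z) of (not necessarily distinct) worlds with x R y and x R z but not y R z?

7

Enumerating: (w2,w1,w2), (w4,w1,w2), (w4,w1,w4), (w4,w2,w3), (w4,w2,w4), (w4,w3,w2), (w4,w3,w4).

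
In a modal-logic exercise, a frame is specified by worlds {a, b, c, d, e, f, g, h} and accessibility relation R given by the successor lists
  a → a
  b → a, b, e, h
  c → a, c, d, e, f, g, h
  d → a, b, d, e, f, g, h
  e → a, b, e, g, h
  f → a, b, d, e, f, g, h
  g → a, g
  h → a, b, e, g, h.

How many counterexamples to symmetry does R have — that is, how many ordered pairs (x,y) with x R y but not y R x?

Enumerating: (b,a), (c,a), (c,d), (c,e), (c,f), (c,g), (c,h), (d,a), (d,b), (d,e), (d,g), (d,h), … and 10 more.
Total: 22.

22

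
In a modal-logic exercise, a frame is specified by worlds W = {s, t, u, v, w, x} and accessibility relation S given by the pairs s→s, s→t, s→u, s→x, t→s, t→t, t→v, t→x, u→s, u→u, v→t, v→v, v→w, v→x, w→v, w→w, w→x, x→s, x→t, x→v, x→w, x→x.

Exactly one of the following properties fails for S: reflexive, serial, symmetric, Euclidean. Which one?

Reflexive: yes — every world is S-related to itself.
Serial: yes — every world has a successor (e.g. s S s).
Symmetric: yes — every pair in S has its reverse in S.
Euclidean: no — s S t and s S u, but not t S u.
Only Euclidean fails.

Euclidean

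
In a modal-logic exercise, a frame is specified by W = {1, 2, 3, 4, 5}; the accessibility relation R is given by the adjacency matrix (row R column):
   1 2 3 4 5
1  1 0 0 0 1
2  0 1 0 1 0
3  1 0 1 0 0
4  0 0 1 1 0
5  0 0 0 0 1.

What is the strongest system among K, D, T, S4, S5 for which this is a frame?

T

Serial (axiom D): yes — every world has a successor (e.g. 1 R 1).
Reflexive (axiom T): yes — every world is R-related to itself.
Transitive (axiom 4): no — 2 R 4 and 4 R 3, but not 2 R 3.
Euclidean (axiom 5): no — 1 R 5 and 1 R 1, but not 5 R 1.
So F validates K, D, T; S4 would additionally require R to be transitive. The strongest is T.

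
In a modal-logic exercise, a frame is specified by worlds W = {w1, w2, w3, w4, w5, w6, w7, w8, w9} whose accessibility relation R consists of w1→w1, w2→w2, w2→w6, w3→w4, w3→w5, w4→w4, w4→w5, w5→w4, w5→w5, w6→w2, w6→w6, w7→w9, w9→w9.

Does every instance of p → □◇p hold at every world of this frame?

By correspondence theory, B is valid on a frame iff R is symmetric.
Symmetric: no — w3 R w4 but not w4 R w3.

No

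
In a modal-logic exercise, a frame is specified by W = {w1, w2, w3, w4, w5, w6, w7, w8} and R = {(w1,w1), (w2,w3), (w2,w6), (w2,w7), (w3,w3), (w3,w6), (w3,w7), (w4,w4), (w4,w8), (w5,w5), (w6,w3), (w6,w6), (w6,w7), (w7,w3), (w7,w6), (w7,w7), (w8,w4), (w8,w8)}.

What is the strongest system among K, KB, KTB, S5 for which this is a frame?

Symmetric (axiom B): no — w2 R w3 but not w3 R w2.
Reflexive (axiom T): no — w2 is not related to itself.
Euclidean (axiom 5): yes — any two successors of a common world are R-related.
So F validates K; KB would additionally require R to be symmetric. The strongest is K.

K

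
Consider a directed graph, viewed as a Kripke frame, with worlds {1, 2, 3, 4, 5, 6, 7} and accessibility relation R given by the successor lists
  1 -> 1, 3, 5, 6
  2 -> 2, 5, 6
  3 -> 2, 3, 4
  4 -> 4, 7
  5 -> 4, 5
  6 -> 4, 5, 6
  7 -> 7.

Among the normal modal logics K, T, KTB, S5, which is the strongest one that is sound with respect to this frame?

T

Reflexive (axiom T): yes — every world is R-related to itself.
Symmetric (axiom B): no — 1 R 3 but not 3 R 1.
Euclidean (axiom 5): no — 1 R 3 and 1 R 5, but not 3 R 5.
So F validates K, T; KTB would additionally require R to be symmetric. The strongest is T.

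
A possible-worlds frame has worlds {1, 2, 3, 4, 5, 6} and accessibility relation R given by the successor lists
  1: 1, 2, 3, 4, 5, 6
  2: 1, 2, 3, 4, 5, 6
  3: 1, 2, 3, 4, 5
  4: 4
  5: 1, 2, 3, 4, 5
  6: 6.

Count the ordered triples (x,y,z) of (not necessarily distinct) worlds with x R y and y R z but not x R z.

4

Enumerating: (3,1,6), (3,2,6), (5,1,6), (5,2,6).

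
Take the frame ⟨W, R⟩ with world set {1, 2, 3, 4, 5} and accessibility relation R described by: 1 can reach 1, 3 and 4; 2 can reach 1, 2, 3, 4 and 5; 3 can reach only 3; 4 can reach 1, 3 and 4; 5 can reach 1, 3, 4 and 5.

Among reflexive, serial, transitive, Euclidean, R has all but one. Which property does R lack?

Euclidean

Reflexive: yes — every world is R-related to itself.
Serial: yes — every world has a successor (e.g. 1 R 1).
Transitive: yes — every two-step R-path is closed by a direct edge.
Euclidean: no — 1 R 3 and 1 R 4, but not 3 R 4.
Only Euclidean fails.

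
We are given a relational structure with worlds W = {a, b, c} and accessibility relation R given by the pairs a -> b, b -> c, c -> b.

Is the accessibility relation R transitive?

No

Transitive: no — a R b and b R c, but not a R c.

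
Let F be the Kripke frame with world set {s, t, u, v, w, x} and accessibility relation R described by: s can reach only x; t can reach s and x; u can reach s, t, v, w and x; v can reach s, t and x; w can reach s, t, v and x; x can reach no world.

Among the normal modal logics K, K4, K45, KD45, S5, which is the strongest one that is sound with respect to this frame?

Transitive (axiom 4): yes — every two-step R-path is closed by a direct edge.
Euclidean (axiom 5): no — t R x and t R s, but not x R s.
Serial (axiom D): no — x has no R-successor.
Reflexive (axiom T): no — s is not related to itself.
So F validates K, K4; K45 would additionally require R to be Euclidean. The strongest is K4.

K4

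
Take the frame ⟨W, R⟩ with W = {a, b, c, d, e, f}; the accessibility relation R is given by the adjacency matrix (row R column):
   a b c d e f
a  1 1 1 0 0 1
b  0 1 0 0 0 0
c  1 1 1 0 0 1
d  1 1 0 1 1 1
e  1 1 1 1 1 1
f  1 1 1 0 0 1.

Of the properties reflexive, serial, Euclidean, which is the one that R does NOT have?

Reflexive: yes — every world is R-related to itself.
Serial: yes — every world has a successor (e.g. a R a).
Euclidean: no — a R b and a R c, but not b R c.
Only Euclidean fails.

Euclidean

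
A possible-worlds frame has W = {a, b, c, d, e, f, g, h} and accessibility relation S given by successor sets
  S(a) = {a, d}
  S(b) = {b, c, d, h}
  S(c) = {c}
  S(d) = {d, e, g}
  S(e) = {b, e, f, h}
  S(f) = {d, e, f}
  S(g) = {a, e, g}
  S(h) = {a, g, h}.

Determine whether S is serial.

Yes

Serial: yes — every world has a successor (e.g. a S a).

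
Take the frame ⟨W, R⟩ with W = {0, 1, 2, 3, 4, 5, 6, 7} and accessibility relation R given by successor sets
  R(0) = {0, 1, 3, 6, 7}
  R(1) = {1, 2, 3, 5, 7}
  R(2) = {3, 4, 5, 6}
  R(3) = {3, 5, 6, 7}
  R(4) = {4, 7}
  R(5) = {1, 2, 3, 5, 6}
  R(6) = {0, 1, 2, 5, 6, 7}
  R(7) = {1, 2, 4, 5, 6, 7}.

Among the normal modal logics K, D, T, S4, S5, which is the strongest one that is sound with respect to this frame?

Serial (axiom D): yes — every world has a successor (e.g. 0 R 0).
Reflexive (axiom T): no — 2 is not related to itself.
Transitive (axiom 4): no — 0 R 1 and 1 R 2, but not 0 R 2.
Euclidean (axiom 5): no — 0 R 1 and 0 R 6, but not 1 R 6.
So F validates K, D; T would additionally require R to be reflexive. The strongest is D.

D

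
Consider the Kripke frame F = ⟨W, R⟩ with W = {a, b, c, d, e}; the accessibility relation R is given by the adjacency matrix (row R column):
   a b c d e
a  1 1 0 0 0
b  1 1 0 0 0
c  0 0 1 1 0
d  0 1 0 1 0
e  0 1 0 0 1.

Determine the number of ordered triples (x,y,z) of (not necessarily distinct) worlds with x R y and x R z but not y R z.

3

Enumerating: (c,d,c), (d,b,d), (e,b,e).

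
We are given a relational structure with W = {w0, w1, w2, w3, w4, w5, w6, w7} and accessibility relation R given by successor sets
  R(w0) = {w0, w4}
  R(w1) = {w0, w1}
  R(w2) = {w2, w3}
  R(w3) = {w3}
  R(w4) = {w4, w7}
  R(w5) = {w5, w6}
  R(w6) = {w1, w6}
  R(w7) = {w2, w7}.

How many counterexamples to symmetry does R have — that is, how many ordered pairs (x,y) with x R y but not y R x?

7

Enumerating: (w0,w4), (w1,w0), (w2,w3), (w4,w7), (w5,w6), (w6,w1), (w7,w2).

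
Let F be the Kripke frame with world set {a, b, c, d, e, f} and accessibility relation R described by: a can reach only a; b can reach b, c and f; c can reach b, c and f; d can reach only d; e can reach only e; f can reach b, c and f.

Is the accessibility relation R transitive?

Yes

Transitive: yes — every two-step R-path is closed by a direct edge.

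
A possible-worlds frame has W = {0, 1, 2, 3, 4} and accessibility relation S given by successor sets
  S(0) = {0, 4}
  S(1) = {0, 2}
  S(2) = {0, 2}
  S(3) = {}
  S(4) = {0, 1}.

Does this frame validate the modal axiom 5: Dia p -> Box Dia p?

No

The schema 5 characterises exactly the Euclidean frames.
Euclidean: no — 1 S 0 and 1 S 2, but not 0 S 2.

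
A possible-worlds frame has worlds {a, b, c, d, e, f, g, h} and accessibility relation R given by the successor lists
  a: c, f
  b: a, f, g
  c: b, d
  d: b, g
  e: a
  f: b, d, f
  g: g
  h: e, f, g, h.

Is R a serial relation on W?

Serial: yes — every world has a successor (e.g. a R c).

Yes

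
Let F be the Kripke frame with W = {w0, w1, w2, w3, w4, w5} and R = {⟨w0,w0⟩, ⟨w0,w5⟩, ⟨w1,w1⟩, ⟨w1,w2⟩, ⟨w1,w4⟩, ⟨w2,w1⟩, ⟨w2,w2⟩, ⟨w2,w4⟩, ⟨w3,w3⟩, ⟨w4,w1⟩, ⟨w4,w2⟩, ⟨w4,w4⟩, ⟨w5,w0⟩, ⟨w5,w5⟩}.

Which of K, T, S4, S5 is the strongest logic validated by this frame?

Reflexive (axiom T): yes — every world is R-related to itself.
Transitive (axiom 4): yes — every two-step R-path is closed by a direct edge.
Euclidean (axiom 5): yes — any two successors of a common world are R-related.
So F validates K, T, S4, S5. The strongest is S5.

S5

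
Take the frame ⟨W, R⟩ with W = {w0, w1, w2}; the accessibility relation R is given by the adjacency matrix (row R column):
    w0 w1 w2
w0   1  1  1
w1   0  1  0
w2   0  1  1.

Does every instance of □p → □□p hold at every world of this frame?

Yes

By correspondence theory, 4 is valid on a frame iff R is transitive.
Transitive: yes — every two-step R-path is closed by a direct edge.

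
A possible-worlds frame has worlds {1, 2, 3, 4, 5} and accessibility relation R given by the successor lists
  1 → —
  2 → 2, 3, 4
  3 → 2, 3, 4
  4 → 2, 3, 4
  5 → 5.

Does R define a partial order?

No

Reflexive: no — 1 is not related to itself.
Transitive: yes — every two-step R-path is closed by a direct edge.
Antisymmetric: no — 2 R 3 and 3 R 2 with 2 ≠ 3.
So R is not a partial order.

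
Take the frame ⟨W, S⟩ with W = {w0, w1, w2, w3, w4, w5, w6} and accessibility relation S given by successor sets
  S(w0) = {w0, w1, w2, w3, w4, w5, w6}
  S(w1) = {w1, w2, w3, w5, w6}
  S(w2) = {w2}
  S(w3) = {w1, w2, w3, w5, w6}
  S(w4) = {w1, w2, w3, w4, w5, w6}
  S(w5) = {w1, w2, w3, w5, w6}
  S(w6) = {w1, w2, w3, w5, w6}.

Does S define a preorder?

Reflexive: yes — every world is S-related to itself.
Transitive: yes — every two-step S-path is closed by a direct edge.
So S is a preorder.

Yes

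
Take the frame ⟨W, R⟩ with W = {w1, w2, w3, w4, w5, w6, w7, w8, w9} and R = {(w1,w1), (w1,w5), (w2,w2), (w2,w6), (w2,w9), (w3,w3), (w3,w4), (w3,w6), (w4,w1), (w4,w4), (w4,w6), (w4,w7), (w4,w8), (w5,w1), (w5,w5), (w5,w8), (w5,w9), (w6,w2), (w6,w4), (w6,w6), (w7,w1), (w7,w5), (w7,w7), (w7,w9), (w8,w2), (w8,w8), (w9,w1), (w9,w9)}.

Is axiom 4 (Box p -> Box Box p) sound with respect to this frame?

By correspondence theory, 4 is valid on a frame iff R is transitive.
Transitive: no — w1 R w5 and w5 R w8, but not w1 R w8.

No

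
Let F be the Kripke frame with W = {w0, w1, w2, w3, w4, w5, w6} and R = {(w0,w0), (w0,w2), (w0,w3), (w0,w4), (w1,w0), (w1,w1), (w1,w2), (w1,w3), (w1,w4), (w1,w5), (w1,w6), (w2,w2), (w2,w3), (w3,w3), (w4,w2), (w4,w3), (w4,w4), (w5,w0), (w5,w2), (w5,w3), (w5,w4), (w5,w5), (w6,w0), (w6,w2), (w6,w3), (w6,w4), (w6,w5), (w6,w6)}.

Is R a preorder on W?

Reflexive: yes — every world is R-related to itself.
Transitive: yes — every two-step R-path is closed by a direct edge.
So R is a preorder.

Yes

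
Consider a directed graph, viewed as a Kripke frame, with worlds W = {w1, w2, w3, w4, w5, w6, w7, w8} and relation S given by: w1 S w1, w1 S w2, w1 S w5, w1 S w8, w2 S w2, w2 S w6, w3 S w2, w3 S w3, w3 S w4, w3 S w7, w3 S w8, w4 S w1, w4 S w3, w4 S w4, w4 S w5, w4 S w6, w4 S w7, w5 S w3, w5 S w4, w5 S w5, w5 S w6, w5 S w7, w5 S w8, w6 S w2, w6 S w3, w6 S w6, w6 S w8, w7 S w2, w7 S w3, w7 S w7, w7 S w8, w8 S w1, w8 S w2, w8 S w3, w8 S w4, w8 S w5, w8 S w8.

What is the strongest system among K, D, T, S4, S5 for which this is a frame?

Serial (axiom D): yes — every world has a successor (e.g. w1 S w1).
Reflexive (axiom T): yes — every world is S-related to itself.
Transitive (axiom 4): no — w1 S w2 and w2 S w6, but not w1 S w6.
Euclidean (axiom 5): no — w1 S w2 and w1 S w5, but not w2 S w5.
So F validates K, D, T; S4 would additionally require S to be transitive. The strongest is T.

T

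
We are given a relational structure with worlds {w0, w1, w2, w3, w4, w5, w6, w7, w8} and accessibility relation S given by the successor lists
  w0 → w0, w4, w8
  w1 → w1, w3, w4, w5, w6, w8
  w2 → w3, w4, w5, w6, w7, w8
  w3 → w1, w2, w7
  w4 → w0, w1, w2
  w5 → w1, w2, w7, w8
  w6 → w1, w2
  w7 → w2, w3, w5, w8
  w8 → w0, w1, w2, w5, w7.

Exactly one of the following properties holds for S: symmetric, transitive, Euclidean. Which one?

symmetric

Symmetric: yes — every pair in S has its reverse in S.
Transitive: no — w0 S w4 and w4 S w1, but not w0 S w1.
Euclidean: no — w0 S w4 and w0 S w8, but not w4 S w8.
Only symmetric holds.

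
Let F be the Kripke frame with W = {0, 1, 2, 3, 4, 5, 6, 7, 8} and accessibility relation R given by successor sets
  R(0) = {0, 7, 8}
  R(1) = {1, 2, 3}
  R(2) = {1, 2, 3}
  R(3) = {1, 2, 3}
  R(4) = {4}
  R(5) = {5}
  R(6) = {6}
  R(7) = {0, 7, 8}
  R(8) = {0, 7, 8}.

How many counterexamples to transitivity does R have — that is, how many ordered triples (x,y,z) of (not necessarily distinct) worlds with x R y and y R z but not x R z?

R is transitive; there are no such tuples.

0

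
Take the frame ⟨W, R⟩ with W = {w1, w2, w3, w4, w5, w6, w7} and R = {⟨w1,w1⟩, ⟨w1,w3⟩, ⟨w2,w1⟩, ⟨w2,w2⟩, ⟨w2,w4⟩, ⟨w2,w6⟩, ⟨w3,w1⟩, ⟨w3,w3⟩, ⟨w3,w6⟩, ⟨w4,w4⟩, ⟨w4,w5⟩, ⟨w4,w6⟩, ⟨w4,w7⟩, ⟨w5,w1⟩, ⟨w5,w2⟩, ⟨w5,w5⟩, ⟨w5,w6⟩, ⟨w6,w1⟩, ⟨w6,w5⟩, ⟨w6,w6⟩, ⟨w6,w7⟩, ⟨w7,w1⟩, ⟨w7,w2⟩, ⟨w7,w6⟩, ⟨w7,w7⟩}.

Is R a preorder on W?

No

Reflexive: yes — every world is R-related to itself.
Transitive: no — w1 R w3 and w3 R w6, but not w1 R w6.
So R is not a preorder.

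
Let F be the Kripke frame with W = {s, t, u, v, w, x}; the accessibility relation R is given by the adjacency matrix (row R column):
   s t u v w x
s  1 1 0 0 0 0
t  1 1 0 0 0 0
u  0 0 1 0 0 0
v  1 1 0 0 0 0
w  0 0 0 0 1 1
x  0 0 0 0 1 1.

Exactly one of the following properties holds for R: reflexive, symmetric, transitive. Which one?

Reflexive: no — v is not related to itself.
Symmetric: no — v R s but not s R v.
Transitive: yes — every two-step R-path is closed by a direct edge.
Only transitive holds.

transitive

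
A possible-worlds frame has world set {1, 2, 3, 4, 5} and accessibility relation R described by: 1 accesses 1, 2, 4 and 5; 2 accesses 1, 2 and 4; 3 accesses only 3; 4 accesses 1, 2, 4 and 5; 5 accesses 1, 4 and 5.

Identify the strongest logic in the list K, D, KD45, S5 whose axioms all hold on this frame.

Serial (axiom D): yes — every world has a successor (e.g. 1 R 1).
Euclidean (axiom 5): no — 1 R 2 and 1 R 5, but not 2 R 5.
Transitive (axiom 4): no — 2 R 1 and 1 R 5, but not 2 R 5.
Reflexive (axiom T): yes — every world is R-related to itself.
So F validates K, D; KD45 would additionally require R to be Euclidean and transitive. The strongest is D.

D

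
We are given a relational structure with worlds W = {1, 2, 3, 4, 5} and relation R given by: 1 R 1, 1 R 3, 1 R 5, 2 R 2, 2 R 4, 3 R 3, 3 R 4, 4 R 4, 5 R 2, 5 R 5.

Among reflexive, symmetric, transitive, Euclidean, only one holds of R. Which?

reflexive

Reflexive: yes — every world is R-related to itself.
Symmetric: no — 1 R 3 but not 3 R 1.
Transitive: no — 1 R 3 and 3 R 4, but not 1 R 4.
Euclidean: no — 1 R 3 and 1 R 5, but not 3 R 5.
Only reflexive holds.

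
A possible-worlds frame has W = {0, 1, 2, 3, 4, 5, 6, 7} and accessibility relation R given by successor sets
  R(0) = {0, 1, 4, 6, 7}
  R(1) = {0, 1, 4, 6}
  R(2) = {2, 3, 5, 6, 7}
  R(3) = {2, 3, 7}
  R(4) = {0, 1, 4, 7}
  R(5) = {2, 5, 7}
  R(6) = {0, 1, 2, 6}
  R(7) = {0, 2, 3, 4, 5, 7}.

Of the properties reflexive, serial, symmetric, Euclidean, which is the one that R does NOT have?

Reflexive: yes — every world is R-related to itself.
Serial: yes — every world has a successor (e.g. 0 R 0).
Symmetric: yes — every pair in R has its reverse in R.
Euclidean: no — 0 R 1 and 0 R 7, but not 1 R 7.
Only Euclidean fails.

Euclidean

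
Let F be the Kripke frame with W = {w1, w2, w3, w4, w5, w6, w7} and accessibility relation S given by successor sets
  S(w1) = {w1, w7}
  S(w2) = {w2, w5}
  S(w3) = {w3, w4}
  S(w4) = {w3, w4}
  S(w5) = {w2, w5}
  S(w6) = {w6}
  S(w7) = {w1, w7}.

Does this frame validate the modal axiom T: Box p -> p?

The schema T characterises exactly the reflexive frames.
Reflexive: yes — every world is S-related to itself.

Yes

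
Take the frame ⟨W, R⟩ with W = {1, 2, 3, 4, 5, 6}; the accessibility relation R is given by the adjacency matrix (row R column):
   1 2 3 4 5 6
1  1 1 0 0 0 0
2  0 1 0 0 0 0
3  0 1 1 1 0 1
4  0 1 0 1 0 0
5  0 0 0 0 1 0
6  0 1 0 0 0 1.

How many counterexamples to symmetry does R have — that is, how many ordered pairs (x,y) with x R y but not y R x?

Enumerating: (1,2), (3,2), (3,4), (3,6), (4,2), (6,2).

6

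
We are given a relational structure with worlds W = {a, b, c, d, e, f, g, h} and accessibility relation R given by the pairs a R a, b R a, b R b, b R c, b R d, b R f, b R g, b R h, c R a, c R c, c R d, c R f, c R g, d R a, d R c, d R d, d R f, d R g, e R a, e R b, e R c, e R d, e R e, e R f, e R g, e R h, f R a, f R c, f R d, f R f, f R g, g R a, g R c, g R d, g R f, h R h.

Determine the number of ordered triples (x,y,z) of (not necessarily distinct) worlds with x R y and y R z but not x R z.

Enumerating: (g,c,g), (g,d,g), (g,f,g).

3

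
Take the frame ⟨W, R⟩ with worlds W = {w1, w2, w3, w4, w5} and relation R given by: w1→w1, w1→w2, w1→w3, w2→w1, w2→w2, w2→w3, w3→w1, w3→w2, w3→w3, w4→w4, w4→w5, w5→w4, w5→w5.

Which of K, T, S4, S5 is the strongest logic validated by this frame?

Reflexive (axiom T): yes — every world is R-related to itself.
Transitive (axiom 4): yes — every two-step R-path is closed by a direct edge.
Euclidean (axiom 5): yes — any two successors of a common world are R-related.
So F validates K, T, S4, S5. The strongest is S5.

S5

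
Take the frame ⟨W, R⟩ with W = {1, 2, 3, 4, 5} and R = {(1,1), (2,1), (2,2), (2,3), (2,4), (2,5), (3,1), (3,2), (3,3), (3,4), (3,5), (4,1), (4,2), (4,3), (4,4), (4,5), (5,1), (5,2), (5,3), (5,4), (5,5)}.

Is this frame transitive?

Transitive: yes — every two-step R-path is closed by a direct edge.

Yes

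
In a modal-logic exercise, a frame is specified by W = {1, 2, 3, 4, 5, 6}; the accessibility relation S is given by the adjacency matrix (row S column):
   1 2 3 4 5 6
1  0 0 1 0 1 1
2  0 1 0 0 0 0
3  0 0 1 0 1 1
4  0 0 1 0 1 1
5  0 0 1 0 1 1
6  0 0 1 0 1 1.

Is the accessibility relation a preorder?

No

Reflexive: no — 1 is not related to itself.
Transitive: yes — every two-step S-path is closed by a direct edge.
So S is not a preorder.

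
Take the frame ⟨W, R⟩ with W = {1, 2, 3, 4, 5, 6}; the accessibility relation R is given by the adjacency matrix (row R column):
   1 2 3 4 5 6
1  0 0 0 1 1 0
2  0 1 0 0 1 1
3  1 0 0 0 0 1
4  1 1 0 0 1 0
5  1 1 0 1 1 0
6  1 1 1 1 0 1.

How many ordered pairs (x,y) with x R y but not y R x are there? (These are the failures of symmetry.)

4

Enumerating: (3,1), (4,2), (6,1), (6,4).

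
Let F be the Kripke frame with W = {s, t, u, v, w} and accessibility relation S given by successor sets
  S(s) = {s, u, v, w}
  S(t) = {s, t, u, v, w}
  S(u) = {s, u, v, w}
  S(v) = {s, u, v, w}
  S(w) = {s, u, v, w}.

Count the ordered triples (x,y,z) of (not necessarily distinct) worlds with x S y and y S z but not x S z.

0

S is transitive; there are no such tuples.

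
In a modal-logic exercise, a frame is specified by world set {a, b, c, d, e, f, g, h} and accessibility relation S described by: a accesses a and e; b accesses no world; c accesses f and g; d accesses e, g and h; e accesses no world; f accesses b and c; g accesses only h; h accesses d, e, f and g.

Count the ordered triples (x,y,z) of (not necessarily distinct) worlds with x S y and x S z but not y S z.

31

Enumerating: (a,e,a), (a,e,e), (c,f,f), (c,f,g), (c,g,f), (c,g,g), (d,e,e), (d,e,g), (d,e,h), (d,g,e), (d,g,g), (d,h,h), … and 19 more.
Total: 31.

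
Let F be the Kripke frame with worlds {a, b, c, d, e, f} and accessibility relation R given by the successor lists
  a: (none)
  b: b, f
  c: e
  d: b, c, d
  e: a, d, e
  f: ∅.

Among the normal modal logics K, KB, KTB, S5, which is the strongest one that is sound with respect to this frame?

Symmetric (axiom B): no — b R f but not f R b.
Reflexive (axiom T): no — a is not related to itself.
Euclidean (axiom 5): no — d R b and d R c, but not b R c.
So F validates K; KB would additionally require R to be symmetric. The strongest is K.

K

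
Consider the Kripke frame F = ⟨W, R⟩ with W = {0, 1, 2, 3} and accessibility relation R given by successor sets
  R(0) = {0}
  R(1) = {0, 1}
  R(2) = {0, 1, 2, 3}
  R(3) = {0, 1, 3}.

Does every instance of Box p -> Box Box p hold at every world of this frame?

By correspondence theory, 4 is valid on a frame iff R is transitive.
Transitive: yes — every two-step R-path is closed by a direct edge.

Yes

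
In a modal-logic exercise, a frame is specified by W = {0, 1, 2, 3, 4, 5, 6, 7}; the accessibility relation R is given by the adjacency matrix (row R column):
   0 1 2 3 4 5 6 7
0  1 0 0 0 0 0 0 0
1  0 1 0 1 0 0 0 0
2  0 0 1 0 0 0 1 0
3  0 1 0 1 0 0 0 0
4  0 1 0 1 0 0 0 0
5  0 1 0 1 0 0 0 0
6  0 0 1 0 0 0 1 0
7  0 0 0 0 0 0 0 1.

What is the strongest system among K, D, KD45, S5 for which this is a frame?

Serial (axiom D): yes — every world has a successor (e.g. 0 R 0).
Euclidean (axiom 5): yes — any two successors of a common world are R-related.
Transitive (axiom 4): yes — every two-step R-path is closed by a direct edge.
Reflexive (axiom T): no — 4 is not related to itself.
So F validates K, D, KD45; S5 would additionally require R to be reflexive. The strongest is KD45.

KD45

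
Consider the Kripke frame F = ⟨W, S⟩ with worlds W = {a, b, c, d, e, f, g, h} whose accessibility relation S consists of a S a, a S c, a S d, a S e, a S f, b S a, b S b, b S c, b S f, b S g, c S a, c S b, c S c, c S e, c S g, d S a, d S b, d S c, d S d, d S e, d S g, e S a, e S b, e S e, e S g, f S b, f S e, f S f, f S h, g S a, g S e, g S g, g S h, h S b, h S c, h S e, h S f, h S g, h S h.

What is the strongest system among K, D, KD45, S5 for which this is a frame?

D

Serial (axiom D): yes — every world has a successor (e.g. a S a).
Euclidean (axiom 5): no — a S c and a S d, but not c S d.
Transitive (axiom 4): no — a S c and c S b, but not a S b.
Reflexive (axiom T): yes — every world is S-related to itself.
So F validates K, D; KD45 would additionally require S to be Euclidean and transitive. The strongest is D.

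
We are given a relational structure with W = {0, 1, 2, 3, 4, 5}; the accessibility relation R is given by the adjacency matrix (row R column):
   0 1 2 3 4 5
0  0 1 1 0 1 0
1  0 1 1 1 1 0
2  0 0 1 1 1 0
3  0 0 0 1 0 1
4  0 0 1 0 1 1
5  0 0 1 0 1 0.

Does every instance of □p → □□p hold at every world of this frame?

Axiom 4 corresponds to the accessibility relation being transitive.
Transitive: no — 0 R 1 and 1 R 3, but not 0 R 3.

No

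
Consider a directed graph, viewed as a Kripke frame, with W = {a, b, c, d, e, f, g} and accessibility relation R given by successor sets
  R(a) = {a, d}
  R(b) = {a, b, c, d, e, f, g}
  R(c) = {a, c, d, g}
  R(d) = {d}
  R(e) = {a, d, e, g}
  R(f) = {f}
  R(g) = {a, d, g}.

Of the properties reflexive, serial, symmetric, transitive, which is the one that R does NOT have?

symmetric

Reflexive: yes — every world is R-related to itself.
Serial: yes — every world has a successor (e.g. a R a).
Symmetric: no — a R d but not d R a.
Transitive: yes — every two-step R-path is closed by a direct edge.
Only symmetric fails.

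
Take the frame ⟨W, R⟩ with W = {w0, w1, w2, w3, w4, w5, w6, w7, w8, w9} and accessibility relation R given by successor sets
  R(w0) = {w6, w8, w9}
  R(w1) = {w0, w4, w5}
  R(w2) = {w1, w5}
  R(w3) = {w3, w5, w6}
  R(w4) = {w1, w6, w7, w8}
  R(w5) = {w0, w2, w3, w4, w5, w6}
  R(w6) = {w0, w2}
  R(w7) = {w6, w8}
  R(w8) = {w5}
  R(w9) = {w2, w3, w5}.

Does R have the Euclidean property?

No

Euclidean: no — w0 R w6 and w0 R w8, but not w6 R w8.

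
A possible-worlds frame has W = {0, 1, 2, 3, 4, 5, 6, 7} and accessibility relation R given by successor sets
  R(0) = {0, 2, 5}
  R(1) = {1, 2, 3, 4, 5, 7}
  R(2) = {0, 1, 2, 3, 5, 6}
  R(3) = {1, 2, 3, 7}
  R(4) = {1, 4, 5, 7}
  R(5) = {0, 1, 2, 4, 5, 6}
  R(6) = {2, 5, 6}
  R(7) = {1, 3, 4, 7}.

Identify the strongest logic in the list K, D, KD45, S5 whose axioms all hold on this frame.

Serial (axiom D): yes — every world has a successor (e.g. 0 R 0).
Euclidean (axiom 5): no — 1 R 2 and 1 R 4, but not 2 R 4.
Transitive (axiom 4): no — 0 R 2 and 2 R 1, but not 0 R 1.
Reflexive (axiom T): yes — every world is R-related to itself.
So F validates K, D; KD45 would additionally require R to be Euclidean and transitive. The strongest is D.

D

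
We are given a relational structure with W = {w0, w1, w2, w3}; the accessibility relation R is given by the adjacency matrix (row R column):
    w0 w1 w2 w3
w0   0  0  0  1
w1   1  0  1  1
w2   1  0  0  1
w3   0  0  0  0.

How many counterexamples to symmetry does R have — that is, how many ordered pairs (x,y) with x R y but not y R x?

6

Enumerating: (w0,w3), (w1,w0), (w1,w2), (w1,w3), (w2,w0), (w2,w3).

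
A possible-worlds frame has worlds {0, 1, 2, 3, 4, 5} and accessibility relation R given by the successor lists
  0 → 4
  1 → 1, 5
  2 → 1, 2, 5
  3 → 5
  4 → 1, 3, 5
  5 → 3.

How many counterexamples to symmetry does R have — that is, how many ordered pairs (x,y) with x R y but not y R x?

7

Enumerating: (0,4), (1,5), (2,1), (2,5), (4,1), (4,3), (4,5).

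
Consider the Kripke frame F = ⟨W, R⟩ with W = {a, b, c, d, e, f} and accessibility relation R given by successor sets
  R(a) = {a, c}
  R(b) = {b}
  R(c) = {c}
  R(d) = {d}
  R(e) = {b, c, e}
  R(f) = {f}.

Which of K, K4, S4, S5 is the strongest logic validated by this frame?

S4

Transitive (axiom 4): yes — every two-step R-path is closed by a direct edge.
Reflexive (axiom T): yes — every world is R-related to itself.
Euclidean (axiom 5): no — e R b and e R c, but not b R c.
So F validates K, K4, S4; S5 would additionally require R to be Euclidean. The strongest is S4.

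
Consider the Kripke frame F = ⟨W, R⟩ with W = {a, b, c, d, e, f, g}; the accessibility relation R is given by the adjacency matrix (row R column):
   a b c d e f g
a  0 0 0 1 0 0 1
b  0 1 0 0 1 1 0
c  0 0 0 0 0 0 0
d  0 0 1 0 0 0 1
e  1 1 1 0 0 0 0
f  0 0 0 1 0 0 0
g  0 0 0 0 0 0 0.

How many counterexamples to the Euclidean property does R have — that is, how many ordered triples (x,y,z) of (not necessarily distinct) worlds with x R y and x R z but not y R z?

21

Enumerating: (a,d,d), (a,g,d), (a,g,g), (b,e,e), (b,e,f), (b,f,b), (b,f,e), (b,f,f), (d,c,c), (d,c,g), (d,g,c), (d,g,g), … and 9 more.
Total: 21.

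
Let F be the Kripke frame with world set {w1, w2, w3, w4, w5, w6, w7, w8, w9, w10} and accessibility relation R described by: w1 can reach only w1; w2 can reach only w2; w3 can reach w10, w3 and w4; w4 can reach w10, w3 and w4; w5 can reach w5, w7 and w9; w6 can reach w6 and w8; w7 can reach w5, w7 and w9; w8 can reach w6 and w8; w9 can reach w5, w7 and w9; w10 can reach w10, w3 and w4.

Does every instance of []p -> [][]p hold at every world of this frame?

Yes

By correspondence theory, 4 is valid on a frame iff R is transitive.
Transitive: yes — every two-step R-path is closed by a direct edge.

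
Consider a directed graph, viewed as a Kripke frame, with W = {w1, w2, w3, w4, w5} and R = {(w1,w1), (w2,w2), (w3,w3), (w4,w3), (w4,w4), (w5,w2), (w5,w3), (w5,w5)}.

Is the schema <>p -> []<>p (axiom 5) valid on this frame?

By correspondence theory, 5 is valid on a frame iff R is Euclidean.
Euclidean: no — w5 R w2 and w5 R w3, but not w2 R w3.

No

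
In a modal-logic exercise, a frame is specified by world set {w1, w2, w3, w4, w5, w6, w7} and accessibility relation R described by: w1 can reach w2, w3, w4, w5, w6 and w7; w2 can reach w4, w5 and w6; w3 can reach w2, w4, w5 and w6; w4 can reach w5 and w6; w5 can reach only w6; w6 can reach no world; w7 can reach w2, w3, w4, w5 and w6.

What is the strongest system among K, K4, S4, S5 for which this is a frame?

Transitive (axiom 4): yes — every two-step R-path is closed by a direct edge.
Reflexive (axiom T): no — w1 is not related to itself.
Euclidean (axiom 5): no — w1 R w2 and w1 R w3, but not w2 R w3.
So F validates K, K4; S4 would additionally require R to be reflexive. The strongest is K4.

K4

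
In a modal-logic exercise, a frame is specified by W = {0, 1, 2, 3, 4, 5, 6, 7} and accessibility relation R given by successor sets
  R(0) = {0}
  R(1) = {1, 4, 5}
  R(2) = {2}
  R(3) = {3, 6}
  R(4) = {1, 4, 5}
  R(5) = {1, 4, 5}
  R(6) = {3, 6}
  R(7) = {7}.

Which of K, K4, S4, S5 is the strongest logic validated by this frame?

S5

Transitive (axiom 4): yes — every two-step R-path is closed by a direct edge.
Reflexive (axiom T): yes — every world is R-related to itself.
Euclidean (axiom 5): yes — any two successors of a common world are R-related.
So F validates K, K4, S4, S5. The strongest is S5.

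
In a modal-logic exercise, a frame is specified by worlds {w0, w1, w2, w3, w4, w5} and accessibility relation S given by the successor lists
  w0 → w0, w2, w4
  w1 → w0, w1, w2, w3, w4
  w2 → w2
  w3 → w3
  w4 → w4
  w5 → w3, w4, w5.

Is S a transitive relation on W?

Yes

Transitive: yes — every two-step S-path is closed by a direct edge.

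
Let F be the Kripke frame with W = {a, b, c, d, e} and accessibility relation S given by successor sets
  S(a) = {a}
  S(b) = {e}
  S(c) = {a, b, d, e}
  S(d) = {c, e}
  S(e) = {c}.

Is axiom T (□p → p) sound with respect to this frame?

By correspondence theory, T is valid on a frame iff S is reflexive.
Reflexive: no — b is not related to itself.

No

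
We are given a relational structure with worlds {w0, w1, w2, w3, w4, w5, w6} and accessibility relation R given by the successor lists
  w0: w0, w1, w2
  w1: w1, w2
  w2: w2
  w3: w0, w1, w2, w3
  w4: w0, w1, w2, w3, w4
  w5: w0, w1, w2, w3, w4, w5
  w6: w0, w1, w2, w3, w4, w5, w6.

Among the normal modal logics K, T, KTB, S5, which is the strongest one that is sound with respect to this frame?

T

Reflexive (axiom T): yes — every world is R-related to itself.
Symmetric (axiom B): no — w0 R w1 but not w1 R w0.
Euclidean (axiom 5): no — w0 R w2 and w0 R w1, but not w2 R w1.
So F validates K, T; KTB would additionally require R to be symmetric. The strongest is T.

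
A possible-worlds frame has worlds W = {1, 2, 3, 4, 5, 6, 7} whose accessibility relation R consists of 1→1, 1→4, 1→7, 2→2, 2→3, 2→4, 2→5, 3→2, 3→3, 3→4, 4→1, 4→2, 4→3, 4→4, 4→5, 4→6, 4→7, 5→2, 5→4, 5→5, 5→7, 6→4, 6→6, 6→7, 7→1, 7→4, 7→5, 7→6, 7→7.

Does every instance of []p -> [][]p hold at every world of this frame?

By correspondence theory, 4 is valid on a frame iff R is transitive.
Transitive: no — 1 R 4 and 4 R 2, but not 1 R 2.

No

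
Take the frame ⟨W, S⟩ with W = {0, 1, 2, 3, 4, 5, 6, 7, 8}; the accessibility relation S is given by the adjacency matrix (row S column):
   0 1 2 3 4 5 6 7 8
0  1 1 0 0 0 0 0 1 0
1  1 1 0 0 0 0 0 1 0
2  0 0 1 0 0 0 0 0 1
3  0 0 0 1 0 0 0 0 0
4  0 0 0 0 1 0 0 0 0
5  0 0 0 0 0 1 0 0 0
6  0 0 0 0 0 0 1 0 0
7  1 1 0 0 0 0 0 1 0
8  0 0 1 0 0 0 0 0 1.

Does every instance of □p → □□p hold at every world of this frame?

Axiom 4 corresponds to the accessibility relation being transitive.
Transitive: yes — every two-step S-path is closed by a direct edge.

Yes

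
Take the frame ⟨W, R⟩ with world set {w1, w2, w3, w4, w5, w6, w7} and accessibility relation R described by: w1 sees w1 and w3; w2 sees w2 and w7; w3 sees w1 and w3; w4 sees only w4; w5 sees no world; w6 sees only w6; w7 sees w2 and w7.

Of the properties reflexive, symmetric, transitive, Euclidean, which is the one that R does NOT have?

Reflexive: no — w5 is not related to itself.
Symmetric: yes — every pair in R has its reverse in R.
Transitive: yes — every two-step R-path is closed by a direct edge.
Euclidean: yes — any two successors of a common world are R-related.
Only reflexive fails.

reflexive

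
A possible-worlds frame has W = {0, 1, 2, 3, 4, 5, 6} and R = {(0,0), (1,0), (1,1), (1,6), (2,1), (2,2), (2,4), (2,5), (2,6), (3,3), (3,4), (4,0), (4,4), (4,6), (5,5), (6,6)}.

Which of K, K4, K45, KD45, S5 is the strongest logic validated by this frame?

Transitive (axiom 4): no — 2 R 1 and 1 R 0, but not 2 R 0.
Euclidean (axiom 5): no — 1 R 0 and 1 R 6, but not 0 R 6.
Serial (axiom D): yes — every world has a successor (e.g. 0 R 0).
Reflexive (axiom T): yes — every world is R-related to itself.
So F validates K; K4 would additionally require R to be transitive. The strongest is K.

K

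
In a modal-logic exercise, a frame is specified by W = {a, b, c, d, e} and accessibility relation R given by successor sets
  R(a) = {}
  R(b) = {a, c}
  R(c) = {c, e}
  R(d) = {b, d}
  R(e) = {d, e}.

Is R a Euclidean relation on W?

No

Euclidean: no — b R a and b R c, but not a R c.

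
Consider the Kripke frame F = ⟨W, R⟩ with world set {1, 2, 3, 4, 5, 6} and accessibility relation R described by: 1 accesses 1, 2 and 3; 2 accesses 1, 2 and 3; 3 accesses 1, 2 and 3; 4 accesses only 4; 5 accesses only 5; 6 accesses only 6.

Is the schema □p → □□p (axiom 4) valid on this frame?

Axiom 4 corresponds to the accessibility relation being transitive.
Transitive: yes — every two-step R-path is closed by a direct edge.

Yes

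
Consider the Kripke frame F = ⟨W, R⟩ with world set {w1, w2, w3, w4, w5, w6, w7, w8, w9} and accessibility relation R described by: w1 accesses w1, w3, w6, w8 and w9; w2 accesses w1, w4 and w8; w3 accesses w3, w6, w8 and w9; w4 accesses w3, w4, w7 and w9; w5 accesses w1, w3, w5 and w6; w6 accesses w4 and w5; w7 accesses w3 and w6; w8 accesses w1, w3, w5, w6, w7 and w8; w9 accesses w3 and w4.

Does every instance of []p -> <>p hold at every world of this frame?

Yes

Axiom D corresponds to the accessibility relation being serial.
Serial: yes — every world has a successor (e.g. w1 R w1).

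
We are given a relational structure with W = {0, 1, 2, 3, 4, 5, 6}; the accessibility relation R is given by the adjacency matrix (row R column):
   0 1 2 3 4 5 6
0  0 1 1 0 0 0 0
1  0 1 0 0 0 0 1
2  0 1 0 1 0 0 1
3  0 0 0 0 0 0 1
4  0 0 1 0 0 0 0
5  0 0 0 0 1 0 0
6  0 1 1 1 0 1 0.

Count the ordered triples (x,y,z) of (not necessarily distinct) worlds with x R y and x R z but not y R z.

23

Enumerating: (0,1,2), (0,2,2), (1,6,6), (2,1,3), (2,3,1), (2,3,3), (2,6,6), (3,6,6), (4,2,2), (5,4,4), (6,1,2), (6,1,3), … and 11 more.
Total: 23.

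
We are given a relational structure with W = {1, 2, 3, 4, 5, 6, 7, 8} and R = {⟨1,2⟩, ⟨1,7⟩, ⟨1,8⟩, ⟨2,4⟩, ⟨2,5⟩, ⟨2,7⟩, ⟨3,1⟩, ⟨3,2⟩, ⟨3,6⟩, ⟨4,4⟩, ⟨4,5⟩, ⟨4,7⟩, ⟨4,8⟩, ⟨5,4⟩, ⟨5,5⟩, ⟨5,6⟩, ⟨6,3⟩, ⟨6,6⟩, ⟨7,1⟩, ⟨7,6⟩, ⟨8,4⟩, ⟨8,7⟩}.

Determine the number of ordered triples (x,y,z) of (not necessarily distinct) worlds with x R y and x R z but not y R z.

35

Enumerating: (1,2,2), (1,2,8), (1,7,2), (1,7,7), (1,7,8), (1,8,2), (1,8,8), (2,5,7), (2,7,4), (2,7,5), (2,7,7), (3,1,1), … and 23 more.
Total: 35.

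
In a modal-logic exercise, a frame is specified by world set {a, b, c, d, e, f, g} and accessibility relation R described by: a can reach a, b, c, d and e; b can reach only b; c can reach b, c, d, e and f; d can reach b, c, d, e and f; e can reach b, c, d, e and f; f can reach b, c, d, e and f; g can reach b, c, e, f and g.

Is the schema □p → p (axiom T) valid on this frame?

Axiom T corresponds to the accessibility relation being reflexive.
Reflexive: yes — every world is R-related to itself.

Yes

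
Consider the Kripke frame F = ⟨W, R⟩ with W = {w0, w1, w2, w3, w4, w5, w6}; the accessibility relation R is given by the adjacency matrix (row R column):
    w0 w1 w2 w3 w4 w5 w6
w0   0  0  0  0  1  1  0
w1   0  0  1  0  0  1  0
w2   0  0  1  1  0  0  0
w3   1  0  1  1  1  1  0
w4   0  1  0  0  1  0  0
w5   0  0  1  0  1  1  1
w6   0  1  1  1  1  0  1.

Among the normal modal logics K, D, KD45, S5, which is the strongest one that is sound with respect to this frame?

Serial (axiom D): yes — every world has a successor (e.g. w0 R w4).
Euclidean (axiom 5): no — w0 R w4 and w0 R w5, but not w4 R w5.
Transitive (axiom 4): no — w0 R w4 and w4 R w1, but not w0 R w1.
Reflexive (axiom T): no — w0 is not related to itself.
So F validates K, D; KD45 would additionally require R to be Euclidean and transitive. The strongest is D.

D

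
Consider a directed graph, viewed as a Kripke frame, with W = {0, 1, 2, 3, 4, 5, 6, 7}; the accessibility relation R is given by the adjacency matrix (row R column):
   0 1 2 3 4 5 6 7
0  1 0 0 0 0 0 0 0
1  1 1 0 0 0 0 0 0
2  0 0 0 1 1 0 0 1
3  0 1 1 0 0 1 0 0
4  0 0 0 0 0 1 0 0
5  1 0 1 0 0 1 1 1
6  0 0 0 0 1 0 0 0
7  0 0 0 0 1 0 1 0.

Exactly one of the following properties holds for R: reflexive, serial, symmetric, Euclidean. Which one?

Reflexive: no — 2 is not related to itself.
Serial: yes — every world has a successor (e.g. 0 R 0).
Symmetric: no — 1 R 0 but not 0 R 1.
Euclidean: no — 2 R 3 and 2 R 4, but not 3 R 4.
Only serial holds.

serial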